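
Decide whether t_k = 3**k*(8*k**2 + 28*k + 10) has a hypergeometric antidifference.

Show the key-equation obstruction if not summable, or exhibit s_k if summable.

Compute t_(k+1)/t_k: get 3*(4*k**2 + 22*k + 23)/(4*k**2 + 14*k + 5).
Normal form (A,B,C) = (3, 1, k**2 + 7*k/2 + 5/4).
Key eq: (3)·f(k+1) = (1)·f(k) + (k**2 + 7*k/2 + 5/4).
From deg A=0, deg B=0, deg C=2: d=2.
Solving with deg f ≤ 2: f(k) = (2*k**2 + k - 2)/4.
So s_k = (B(k−1)f/C)·t_k = ((2*k**2 + k - 2)/(4*k**2 + 14*k + 5))·t_k = 2*3**k*(2*k**2 + k - 2).
Δs = 3**k*(8*k**2 + 28*k + 10), as required.

Yes. s_k = 2*3**k*(2*k**2 + k - 2).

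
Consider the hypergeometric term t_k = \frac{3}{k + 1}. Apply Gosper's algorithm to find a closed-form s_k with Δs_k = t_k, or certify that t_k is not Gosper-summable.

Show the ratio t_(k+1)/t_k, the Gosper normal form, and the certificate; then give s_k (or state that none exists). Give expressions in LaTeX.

none — t_k is not Gosper-summable

Step 1: r(k) = (k + 1)/(k + 2).
Normal form (A,B,C) = (k + 1, k + 2, 1).
Solve (k + 1)·f(k+1) − (k + 1)·f(k) = 1.
From deg A=1, deg B=1, deg C=0: d=0.
Put f(k) = c0: A·f(k+1) − B(k−1)·f(k) − C = -1; need -1 = 0 — inconsistent ⇒ no f, not summable.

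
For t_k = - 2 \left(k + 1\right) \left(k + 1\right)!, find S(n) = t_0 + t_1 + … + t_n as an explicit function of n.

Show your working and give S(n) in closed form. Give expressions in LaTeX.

t_(k+1)/t_k = (k + 2)**2/(k + 1).
Take A(k)=k + 2, B(k)=1, C(k)=k + 1.
Key eq: (k + 2)·f(k+1) = (1)·f(k) + (k + 1).
d = 0 from the (1,0,1) case.
A polynomial solution: f(k) = 1.
So s_k = (B(k−1)f/C)·t_k = (1/(k + 1))·t_k = -2*factorial(k + 1).
Check: Δs_k = -2*(k + 1)*factorial(k + 1). ✓
s_(n+1) = -2*factorial(n + 2) and s_(0) = -2, so S(n) = 2 - 2*factorial(n + 2).

S(n) = 2 - 2 \left(n + 2\right)!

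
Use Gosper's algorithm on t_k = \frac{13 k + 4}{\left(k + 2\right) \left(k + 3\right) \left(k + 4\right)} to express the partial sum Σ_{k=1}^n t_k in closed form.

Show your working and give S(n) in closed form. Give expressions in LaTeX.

S(n) = \frac{n \left(7 n + 10\right)}{3 \left(n^{2} + 7 n + 12\right)}

Step 1: r(k) = (k + 2)*(13*k + 17)/((k + 5)*(13*k + 4)).
Factor: A=k + 2; B=k + 5; C=k + 4/13.
Key eq: (k + 2)·f(k+1) = (k + 4)·f(k) + (k + 4/13).
deg f ≤ 2 (via 1,1,1).
Solve for f: f(k) = k*(5*k - 1)/26 (degree 2 ≤ 2).
Certificate R = B(k−1)f/C = k*(k + 4)*(5*k - 1)/(2*(13*k + 4)) gives s_k = k*(5*k - 1)/(2*(k + 2)*(k + 3)).
Verify: (13*k + 4)/(k**3 + 9*k**2 + 26*k + 24) matches t_k.
Telescope: S(n) = s_(n+1) − s_(1) = (5*n**2 + 9*n + 4)/(2*(n**2 + 7*n + 12)) − (1/6) = n*(7*n + 10)/(3*(n**2 + 7*n + 12)).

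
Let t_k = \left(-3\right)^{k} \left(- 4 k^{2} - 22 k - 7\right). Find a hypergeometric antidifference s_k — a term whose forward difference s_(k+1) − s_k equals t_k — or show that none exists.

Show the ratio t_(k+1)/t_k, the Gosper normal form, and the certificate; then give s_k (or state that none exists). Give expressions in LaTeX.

s_k = \left(-3\right)^{k} \left(k^{2} + 4 k - 2\right)

t_(k+1)/t_k = 3*(-4*k**2 - 30*k - 33)/(4*k**2 + 22*k + 7).
So A=-3 and B=1, with C=k**2 + 11*k/2 + 7/4.
Key eq: (-3)·f(k+1) = (1)·f(k) + (k**2 + 11*k/2 + 7/4).
From deg A=0, deg B=0, deg C=2: d=2.
Solving with deg f ≤ 2: f(k) = -(k**2 + 4*k - 2)/4.
R(k) = B(k−1)·f(k)/C(k) = -(k**2 + 4*k - 2)/(4*k**2 + 22*k + 7); s_k = R·t_k = (-3)**k*(k**2 + 4*k - 2).
s_(k+1) − s_k = (-3)**k*(-4*k**2 - 22*k - 7) = t_k.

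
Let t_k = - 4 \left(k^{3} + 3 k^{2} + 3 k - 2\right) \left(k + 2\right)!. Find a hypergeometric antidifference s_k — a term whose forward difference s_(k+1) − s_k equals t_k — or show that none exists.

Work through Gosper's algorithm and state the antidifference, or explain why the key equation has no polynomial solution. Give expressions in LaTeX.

r(k) = (k**4 + 9*k**3 + 30*k**2 + 41*k + 15)/(k**3 + 3*k**2 + 3*k - 2) after simplifying.
Normal form (A,B,C) = (k + 3, 1, k**3 + 3*k**2 + 3*k - 2).
Key eq: (k + 3)·f(k+1) = (1)·f(k) + (k**3 + 3*k**2 + 3*k - 2).
deg f ≤ 2 (via 1,0,3).
Solve for f: f(k) = k**2 - k - 1 (degree 2 ≤ 2).
So s_k = (B(k−1)f/C)·t_k = ((k**2 - k - 1)/(k**3 + 3*k**2 + 3*k - 2))·t_k = 4*(-k**2 + k + 1)*factorial(k + 2).
Verify: -4*(k**3 + 3*k**2 + 3*k - 2)*factorial(k + 2) matches t_k.

s_k = 4 \left(- k^{2} + k + 1\right) \left(k + 2\right)!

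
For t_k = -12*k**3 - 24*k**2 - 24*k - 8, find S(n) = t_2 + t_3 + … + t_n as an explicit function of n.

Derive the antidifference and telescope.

Compute t_(k+1)/t_k: get (3*k**3 + 15*k**2 + 27*k + 17)/(3*k**3 + 6*k**2 + 6*k + 2).
Take A(k)=1, B(k)=1, C(k)=k**3 + 2*k**2 + 2*k + 2/3.
Set up (1)·f(k+1) − (1)·f(k) − (k**3 + 2*k**2 + 2*k + 2/3) = 0.
deg f ≤ 4 (via 0,0,3).
Solving with deg f ≤ 4: f(k) = k**2*(3*k**2 + 2*k + 3)/12.
So s_k = (B(k−1)f/C)·t_k = (k**2*(3*k**2 + 2*k + 3)/(4*(3*k**3 + 6*k**2 + 6*k + 2)))·t_k = k**2*(-3*k**2 - 2*k - 3).
s_(k+1) − s_k = -12*k**3 - 24*k**2 - 24*k - 8 = t_k.
s_(n+1) = -3*n**4 - 14*n**3 - 27*n**2 - 24*n - 8 and s_(2) = -76, so S(n) = -3*n**4 - 14*n**3 - 27*n**2 - 24*n + 68.

S(n) = -3*n**4 - 14*n**3 - 27*n**2 - 24*n + 68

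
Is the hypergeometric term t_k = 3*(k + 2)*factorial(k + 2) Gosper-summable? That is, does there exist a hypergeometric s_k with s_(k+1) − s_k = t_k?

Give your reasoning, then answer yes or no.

Ratio r(k) = (k + 3)**2/(k + 2).
So A=k + 3 and B=1, with C=k + 2.
Need (k + 3)·f(k+1) − (1)·f(k) = k + 2.
d = 0 from the (1,0,1) case.
Match coefficients ⇒ f(k) = 1.
Certificate R = B(k−1)f/C = 1/(k + 2) gives s_k = 3*factorial(k + 2).
Verify: 3*(k + 2)*factorial(k + 2) matches t_k.

Yes. s_k = 3*factorial(k + 2).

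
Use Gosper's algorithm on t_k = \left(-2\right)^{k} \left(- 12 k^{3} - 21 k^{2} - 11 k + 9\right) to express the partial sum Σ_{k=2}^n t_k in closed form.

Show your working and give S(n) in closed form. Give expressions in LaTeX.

S(n) = - 8 \left(-2\right)^{n} n^{3} - 22 \left(-2\right)^{n} n^{2} - 14 \left(-2\right)^{n} n + 6 \left(-2\right)^{n} - 76

Step 1: r(k) = 2*(-12*k**3 - 57*k**2 - 89*k - 35)/(12*k**3 + 21*k**2 + 11*k - 9).
Factor: A=-2; B=1; C=k**3 + 7*k**2/4 + 11*k/12 - 3/4.
f must satisfy (-2)·f(k+1) − (1)·f(k) = k**3 + 7*k**2/4 + 11*k/12 - 3/4.
Bound: deg f ≤ 3.
Match coefficients ⇒ f(k) = -(4*k**3 - k**2 - 3*k - 3)/12.
So s_k = (B(k−1)f/C)·t_k = (-(4*k**3 - k**2 - 3*k - 3)/(12*k**3 + 21*k**2 + 11*k - 9))·t_k = (-2)**k*(4*k**3 - k**2 - 3*k - 3).
s_(k+1) − s_k = (-2)**k*(-12*k**3 - 21*k**2 - 11*k + 9) = t_k.
s_(n+1) = (-2)**(n + 1)*(4*n**3 + 11*n**2 + 7*n - 3) and s_(2) = 76, so S(n) = -8*(-2)**n*n**3 - 22*(-2)**n*n**2 - 14*(-2)**n*n + 6*(-2)**n - 76.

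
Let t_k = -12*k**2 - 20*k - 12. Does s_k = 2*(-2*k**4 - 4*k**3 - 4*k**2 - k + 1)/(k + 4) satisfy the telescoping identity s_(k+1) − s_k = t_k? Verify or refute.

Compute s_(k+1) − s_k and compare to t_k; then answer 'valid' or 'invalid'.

s_(k+1) = 2*(-2*k**4 - 12*k**3 - 28*k**2 - 29*k - 10)/(k + 5)
s_(k+1) − s_k = 2*(-6*k**4 - 52*k**3 - 120*k**2 - 122*k - 45)/(k**2 + 9*k + 20)
(s_(k+1) − s_k) − t_k = 6*(4*k**3 + 32*k**2 + 44*k + 25)/(k**2 + 9*k + 20)

Invalid: residual 6*(4*k**3 + 32*k**2 + 44*k + 25)/(k**2 + 9*k + 20) ≠ 0.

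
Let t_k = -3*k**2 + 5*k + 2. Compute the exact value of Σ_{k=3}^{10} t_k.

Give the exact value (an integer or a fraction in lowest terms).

r(k) = (3*k**2 + k - 4)/(3*k**2 - 5*k - 2) after simplifying.
Take A(k)=1, B(k)=1, C(k)=k**2 - 5*k/3 - 2/3.
Solve (1)·f(k+1) − (1)·f(k) = k**2 - 5*k/3 - 2/3.
From deg A=0, deg B=0, deg C=2: d=3.
Match coefficients ⇒ f(k) = k*(k**2 - 4*k + 1)/3.
R(k) = B(k−1)·f(k)/C(k) = k*(k**2 - 4*k + 1)/((k - 2)*(3*k + 1)); s_k = R·t_k = k*(-k**2 + 4*k - 1).
Check: Δs_k = -3*k**2 + 5*k + 2. ✓
Evaluate s at k=11 and k=3: -858 and 6; difference -864.

Σ = -864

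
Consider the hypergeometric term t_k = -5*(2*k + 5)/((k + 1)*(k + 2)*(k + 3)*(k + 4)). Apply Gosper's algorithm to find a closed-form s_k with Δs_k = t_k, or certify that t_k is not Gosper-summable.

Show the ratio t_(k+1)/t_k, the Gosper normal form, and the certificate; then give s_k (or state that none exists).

The ratio is (k + 1)*(2*k + 7)/((k + 5)*(2*k + 5)).
Take A(k)=k + 1, B(k)=k + 5, C(k)=k + 5/2.
Need (k + 1)·f(k+1) − (k + 4)·f(k) = k + 5/2.
deg f ≤ 3 (via 1,1,1).
Match coefficients ⇒ f(k) = k*(k + 2)*(k + 4)/6.
Certificate R = B(k−1)f/C = k*(k + 2)*(k + 4)**2/(3*(2*k + 5)) gives s_k = 5*k*(-k - 4)/(3*(k**2 + 4*k + 3)).
Check: Δs_k = 5*(-2*k - 5)/(k**4 + 10*k**3 + 35*k**2 + 50*k + 24). ✓

s_k = 5*k*(-k - 4)/(3*(k**2 + 4*k + 3))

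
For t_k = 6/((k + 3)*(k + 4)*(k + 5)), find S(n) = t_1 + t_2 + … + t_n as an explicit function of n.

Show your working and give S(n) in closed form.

S(n) = 3*n*(n + 9)/(20*(n**2 + 9*n + 20))

Ratio r(k) = (k + 3)/(k + 6).
Normal form (A,B,C) = (k + 3, k + 6, 1).
Solve (k + 3)·f(k+1) − (k + 5)·f(k) = 1.
d = 2 from the (1,1,0) case.
A polynomial solution: f(k) = k*(k + 7)/24.
R(k) = B(k−1)·f(k)/C(k) = k*(k + 5)*(k + 7)/24; s_k = R·t_k = k*(k + 7)/(4*(k + 3)*(k + 4)).
Check: Δs_k = 6/(k**3 + 12*k**2 + 47*k + 60). ✓
Telescope: S(n) = s_(n+1) − s_(1) = (n**2 + 9*n + 8)/(4*(n**2 + 9*n + 20)) − (1/10) = 3*n*(n + 9)/(20*(n**2 + 9*n + 20)).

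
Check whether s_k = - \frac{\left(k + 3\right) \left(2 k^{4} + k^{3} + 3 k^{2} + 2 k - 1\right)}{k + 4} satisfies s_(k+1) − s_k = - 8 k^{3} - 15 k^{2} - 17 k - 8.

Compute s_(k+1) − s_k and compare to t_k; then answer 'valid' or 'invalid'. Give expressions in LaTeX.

s_(k+1) = (-2*k**5 - 17*k**4 - 54*k**3 - 91*k**2 - 83*k - 28)/(k + 5)
s_(k+1) − s_k = (-8*k**5 - 81*k**4 - 266*k**3 - 387*k**2 - 338*k - 127)/(k**2 + 9*k + 20)
(s_(k+1) − s_k) − t_k = (6*k**4 + 46*k**3 + 74*k**2 + 74*k + 33)/(k**2 + 9*k + 20)

Invalid: residual \frac{6 k^{4} + 46 k^{3} + 74 k^{2} + 74 k + 33}{k^{2} + 9 k + 20} ≠ 0.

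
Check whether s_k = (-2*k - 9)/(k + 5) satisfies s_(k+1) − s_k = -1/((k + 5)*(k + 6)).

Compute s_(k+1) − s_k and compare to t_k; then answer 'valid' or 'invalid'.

Valid: the claim telescopes to t_k.

s_(k+1) = (-2*k - 11)/(k + 6)
s_(k+1) − s_k = -1/(k**2 + 11*k + 30)
(s_(k+1) − s_k) − t_k = 0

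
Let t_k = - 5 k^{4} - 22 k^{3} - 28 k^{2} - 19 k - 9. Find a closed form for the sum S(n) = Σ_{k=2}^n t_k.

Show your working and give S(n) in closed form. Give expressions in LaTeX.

Step 1: r(k) = (5*k**4 + 42*k**3 + 124*k**2 + 161*k + 83)/(5*k**4 + 22*k**3 + 28*k**2 + 19*k + 9).
Take A(k)=1, B(k)=1, C(k)=k**4 + 22*k**3/5 + 28*k**2/5 + 19*k/5 + 9/5.
f must satisfy (1)·f(k+1) − (1)·f(k) = k**4 + 22*k**3/5 + 28*k**2/5 + 19*k/5 + 9/5.
d = 5 from the (0,0,4) case.
Coefficient equations give f(k) = k*(k**4 + 3*k**3 + k + 4)/5.
Certificate R = B(k−1)f/C = k*(k**4 + 3*k**3 + k + 4)/(5*k**4 + 22*k**3 + 28*k**2 + 19*k + 9) gives s_k = k*(-k**4 - 3*k**3 - k - 4).
Check: Δs_k = -5*k**4 - 22*k**3 - 28*k**2 - 19*k - 9. ✓
Σ_(k=2)^n t_k = s_(n+1) − s_(2) = (-n**5 - 8*n**4 - 22*n**3 - 29*n**2 - 23*n - 9) − (-92), i.e. -n**5 - 8*n**4 - 22*n**3 - 29*n**2 - 23*n + 83.

S(n) = - n^{5} - 8 n^{4} - 22 n^{3} - 29 n^{2} - 23 n + 83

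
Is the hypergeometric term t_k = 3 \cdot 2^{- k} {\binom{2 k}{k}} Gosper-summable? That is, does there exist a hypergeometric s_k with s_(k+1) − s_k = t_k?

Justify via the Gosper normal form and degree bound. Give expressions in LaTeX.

No. Not Gosper-summable.

The ratio is (2*k + 1)/(k + 1).
Gosper form: A/B · C(k+1)/C(k) with A=2*k + 1, B=k + 1, C=1.
Key eq: (2*k + 1)·f(k+1) = (k)·f(k) + (1).
Degrees (1,1,0) ⇒ d ≤ -1.
Negative degree bound (-1): no f exists, t_k not Gosper-summable.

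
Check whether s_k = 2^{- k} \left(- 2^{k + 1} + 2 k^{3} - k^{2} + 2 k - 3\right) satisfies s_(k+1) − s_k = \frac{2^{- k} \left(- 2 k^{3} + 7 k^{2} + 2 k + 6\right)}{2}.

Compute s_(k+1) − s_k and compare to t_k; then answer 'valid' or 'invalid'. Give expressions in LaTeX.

s_(k+1) = (-4*2**k + 2*k**3 + 5*k**2 + 6*k)/(2*2**k)
s_(k+1) − s_k = (-2*k**3 + 7*k**2 + 2*k + 6)/(2*2**k)
(s_(k+1) − s_k) − t_k = 0

valid; difference matches t_k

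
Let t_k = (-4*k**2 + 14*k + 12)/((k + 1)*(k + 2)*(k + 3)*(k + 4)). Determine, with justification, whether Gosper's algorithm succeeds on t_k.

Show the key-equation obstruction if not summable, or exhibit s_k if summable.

Yes. s_k = k*(k**2 + 14*k + 9)/(2*(k + 1)*(k + 2)*(k + 3)).

t_(k+1)/t_k = (k + 1)*(7*k - 2*(k + 1)**2 + 13)/((k + 5)*(-2*k**2 + 7*k + 6)).
Factor: A=k + 1; B=k + 5; C=k**2 - 7*k/2 - 3.
Set up (k + 1)·f(k+1) − (k + 4)·f(k) − (k**2 - 7*k/2 - 3) = 0.
deg f ≤ 3 (via 1,1,2).
Match coefficients ⇒ f(k) = -k*(k**2 + 14*k + 9)/8.
Then R = B(k−1)f/C = -k*(k + 4)*(k**2 + 14*k + 9)/(4*(2*k**2 - 7*k - 6)), so s_k = R(k)·t_k = k*(k**2 + 14*k + 9)/(2*(k + 1)*(k + 2)*(k + 3)).
s_(k+1) − s_k = 2*(-2*k**2 + 7*k + 6)/(k**4 + 10*k**3 + 35*k**2 + 50*k + 24) = t_k.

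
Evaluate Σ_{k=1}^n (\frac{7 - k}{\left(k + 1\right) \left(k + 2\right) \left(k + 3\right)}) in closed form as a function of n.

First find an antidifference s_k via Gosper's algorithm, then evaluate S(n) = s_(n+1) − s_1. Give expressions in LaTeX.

S(n) = \frac{n \left(n + 8\right)}{3 \left(n^{2} + 5 n + 6\right)}

t_(k+1)/t_k = (k - 6)*(k + 1)/((k - 7)*(k + 4)).
Normal form (A,B,C) = (k + 1, k + 4, k - 7).
Need (k + 1)·f(k+1) − (k + 3)·f(k) = k - 7.
deg f ≤ 2 (via 1,1,1).
Coefficient equations give f(k) = -k*(3*k + 11)/2.
So s_k = (B(k−1)f/C)·t_k = (-k*(k + 3)*(3*k + 11)/(2*(k - 7)))·t_k = k*(3*k + 11)/(2*(k + 1)*(k + 2)).
Verify: (7 - k)/(k**3 + 6*k**2 + 11*k + 6) matches t_k.
Σ_(k=1)^n t_k = s_(n+1) − s_(1) = ((3*n**2 + 17*n + 14)/(2*(n**2 + 5*n + 6))) − (7/6), i.e. n*(n + 8)/(3*(n**2 + 5*n + 6)).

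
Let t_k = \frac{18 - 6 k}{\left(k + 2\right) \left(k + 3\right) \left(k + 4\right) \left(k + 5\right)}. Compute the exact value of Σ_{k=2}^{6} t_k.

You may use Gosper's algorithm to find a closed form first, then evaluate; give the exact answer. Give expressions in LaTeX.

Compute t_(k+1)/t_k: get (k - 2)*(k + 2)/((k - 3)*(k + 6)).
Take A(k)=k + 2, B(k)=k + 6, C(k)=k - 3.
Solve (k + 2)·f(k+1) − (k + 5)·f(k) = k - 3.
Bound: deg f ≤ 3.
Coefficient equations give f(k) = -k*(k**2 + 9*k + 44)/36.
Then R = B(k−1)f/C = -k*(k + 5)*(k**2 + 9*k + 44)/(36*(k - 3)), so s_k = R(k)·t_k = k*(k**2 + 9*k + 44)/(6*(k + 2)*(k + 3)*(k + 4)).
Verify: 6*(3 - k)/(k**4 + 14*k**3 + 71*k**2 + 154*k + 120) matches t_k.
Σ_(k=2)^(6) t_k = s_(7) − s_(2) = 91/495 − (11/60) = 1/1980.

Σ = 1/1980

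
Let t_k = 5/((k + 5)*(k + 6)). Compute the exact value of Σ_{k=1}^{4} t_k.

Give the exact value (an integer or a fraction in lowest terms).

Σ = 1/3

The ratio is (k + 5)/(k + 7).
So A=k + 5 and B=k + 7, with C=1.
f must satisfy (k + 5)·f(k+1) − (k + 6)·f(k) = 1.
Degrees (1,1,0) ⇒ d ≤ 1.
Match coefficients ⇒ f(k) = k/5.
Then R = B(k−1)f/C = k*(k + 6)/5, so s_k = R(k)·t_k = k/(k + 5).
s_(k+1) − s_k = 5/(k**2 + 11*k + 30) = t_k.
Sum = s_(5) − s_(1); s_(5) = 1/2, s_(1) = 1/6 ⇒ 1/3.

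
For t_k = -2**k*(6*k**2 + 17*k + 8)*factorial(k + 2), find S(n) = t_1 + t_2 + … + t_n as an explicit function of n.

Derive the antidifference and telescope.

S(n) = -6*2**n*n*factorial(n + 3) - 2*2**n*factorial(n + 3) + 12

The ratio is 2*(6*k**3 + 47*k**2 + 118*k + 93)/(6*k**2 + 17*k + 8).
A = 2*k + 6, B = 1, C = k**2 + 17*k/6 + 4/3.
Set up (2*k + 6)·f(k+1) − (1)·f(k) − (k**2 + 17*k/6 + 4/3) = 0.
d = 1 from the (1,0,2) case.
Coefficient equations give f(k) = (3*k - 2)/6.
R(k) = B(k−1)·f(k)/C(k) = (3*k - 2)/(6*k**2 + 17*k + 8); s_k = R·t_k = -2**k*(3*k - 2)*factorial(k + 2).
Δs = -2**k*(6*k**2 + 17*k + 8)*factorial(k + 2), as required.
s_(n+1) = -2**(n + 1)*(3*n + 1)*factorial(n + 3) and s_(1) = -12, so S(n) = -6*2**n*n*factorial(n + 3) - 2*2**n*factorial(n + 3) + 12.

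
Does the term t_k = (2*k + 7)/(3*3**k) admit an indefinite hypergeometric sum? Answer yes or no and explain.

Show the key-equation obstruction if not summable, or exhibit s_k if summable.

Step 1: r(k) = (2*k + 9)/(3*(2*k + 7)).
Normal form (A,B,C) = (1/3, 1, k + 7/2).
Need (1/3)·f(k+1) − (1)·f(k) = k + 7/2.
Degrees (0,0,1) ⇒ d ≤ 1.
Coefficient equations give f(k) = -3*(k + 4)/2.
So s_k = (B(k−1)f/C)·t_k = (-3*(k + 4)/(2*k + 7))·t_k = (-k - 4)/3**k.
Check: Δs_k = (2*k + 7)/(3*3**k). ✓

Yes. s_k = (-k - 4)/3**k.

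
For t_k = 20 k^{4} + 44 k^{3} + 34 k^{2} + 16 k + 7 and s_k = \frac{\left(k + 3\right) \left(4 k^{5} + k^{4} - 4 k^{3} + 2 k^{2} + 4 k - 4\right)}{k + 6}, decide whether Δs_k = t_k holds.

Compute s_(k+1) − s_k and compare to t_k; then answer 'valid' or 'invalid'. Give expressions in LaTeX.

Invalid: residual \frac{3 \left(- 16 k^{5} - 163 k^{4} - 302 k^{3} - 218 k^{2} - 99 k - 46\right)}{k^{2} + 13 k + 42} ≠ 0.

s_(k+1) = (4*k**6 + 37*k**5 + 124*k**4 + 196*k**3 + 164*k**2 + 83*k + 12)/(k + 7)
s_(k+1) − s_k = (20*k**6 + 256*k**5 + 957*k**4 + 1400*k**3 + 989*k**2 + 466*k + 156)/(k**2 + 13*k + 42)
(s_(k+1) − s_k) − t_k = 3*(-16*k**5 - 163*k**4 - 302*k**3 - 218*k**2 - 99*k - 46)/(k**2 + 13*k + 42)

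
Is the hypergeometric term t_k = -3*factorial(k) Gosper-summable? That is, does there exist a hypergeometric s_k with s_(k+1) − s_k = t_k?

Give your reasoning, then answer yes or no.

No — negative degree bound, so no certificate f.

The ratio is k + 1.
Take A(k)=k + 1, B(k)=1, C(k)=1.
Solve (k + 1)·f(k+1) − (1)·f(k) = 1.
deg f ≤ -1 (via 1,0,0).
Bound -1 < 0, so the key equation has no polynomial solution.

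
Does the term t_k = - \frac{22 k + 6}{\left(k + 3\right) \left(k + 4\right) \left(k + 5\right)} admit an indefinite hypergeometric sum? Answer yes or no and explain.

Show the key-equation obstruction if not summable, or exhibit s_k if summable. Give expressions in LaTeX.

Yes. s_k = - \frac{k \left(3 k - 1\right)}{\left(k + 3\right) \left(k + 4\right)}.

The ratio is (k + 3)*(11*k + 14)/((k + 6)*(11*k + 3)).
So A=k + 3 and B=k + 6, with C=k + 3/11.
Need (k + 3)·f(k+1) − (k + 5)·f(k) = k + 3/11.
d = 2 from the (1,1,1) case.
Match coefficients ⇒ f(k) = k*(3*k - 1)/22.
Get s_k = R·t_k = -k*(3*k - 1)/((k + 3)*(k + 4)) with R(k) = B(k−1)f(k)/C(k) = k*(k + 5)*(3*k - 1)/(2*(11*k + 3)).
s_(k+1) − s_k = 2*(-11*k - 3)/(k**3 + 12*k**2 + 47*k + 60) = t_k.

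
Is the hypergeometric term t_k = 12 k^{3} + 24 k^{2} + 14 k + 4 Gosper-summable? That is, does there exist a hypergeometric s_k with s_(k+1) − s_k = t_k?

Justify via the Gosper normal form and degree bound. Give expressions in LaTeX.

Ratio r(k) = (6*k**3 + 30*k**2 + 49*k + 27)/(6*k**3 + 12*k**2 + 7*k + 2).
Normal form (A,B,C) = (1, 1, k**3 + 2*k**2 + 7*k/6 + 1/3).
Need (1)·f(k+1) − (1)·f(k) = k**3 + 2*k**2 + 7*k/6 + 1/3.
Degrees (0,0,3) ⇒ d ≤ 4.
Solving with deg f ≤ 4: f(k) = k*(3*k**3 + 2*k**2 - 2*k + 1)/12.
Certificate R = B(k−1)f/C = k*(3*k**3 + 2*k**2 - 2*k + 1)/(2*(6*k**3 + 12*k**2 + 7*k + 2)) gives s_k = k*(3*k**3 + 2*k**2 - 2*k + 1).
Check: Δs_k = 12*k**3 + 24*k**2 + 14*k + 4. ✓

Yes. s_k = k \left(3 k^{3} + 2 k^{2} - 2 k + 1\right).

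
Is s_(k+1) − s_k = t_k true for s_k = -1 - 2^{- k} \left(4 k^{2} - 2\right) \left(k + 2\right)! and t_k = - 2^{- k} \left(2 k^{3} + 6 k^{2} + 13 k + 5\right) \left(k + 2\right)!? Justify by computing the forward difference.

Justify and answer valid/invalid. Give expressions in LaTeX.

s_(k+1) = -2**(-k - 1)*(4*(k + 1)**2 - 2)*factorial(k + 3) - 1
s_(k+1) − s_k = -(2*k**3 + 6*k**2 + 13*k + 5)*factorial(k + 2)/2**k
(s_(k+1) − s_k) − t_k = 0

valid (s_(k+1) − s_k reduces to t_k)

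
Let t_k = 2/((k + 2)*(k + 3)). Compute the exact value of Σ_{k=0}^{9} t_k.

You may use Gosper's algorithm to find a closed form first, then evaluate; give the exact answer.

Step 1: r(k) = (k + 2)/(k + 4).
Take A(k)=k + 2, B(k)=k + 4, C(k)=1.
f must satisfy (k + 2)·f(k+1) − (k + 3)·f(k) = 1.
Bound: deg f ≤ 1.
Solving with deg f ≤ 1: f(k) = k/2.
So s_k = (B(k−1)f/C)·t_k = (k*(k + 3)/2)·t_k = k/(k + 2).
Verify: 2/(k**2 + 5*k + 6) matches t_k.
Σ_(k=0)^(9) t_k = s_(10) − s_(0) = 5/6 − (0) = 5/6.

Σ = 5/6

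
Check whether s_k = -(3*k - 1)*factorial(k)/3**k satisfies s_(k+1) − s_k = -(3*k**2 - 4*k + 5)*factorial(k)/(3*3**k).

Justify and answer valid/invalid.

valid (s_(k+1) − s_k reduces to t_k)

s_(k+1) = -(3*k + 2)*factorial(k + 1)/(3*3**k)
s_(k+1) − s_k = -(3*k**2 - 4*k + 5)*factorial(k)/(3*3**k)
(s_(k+1) − s_k) − t_k = 0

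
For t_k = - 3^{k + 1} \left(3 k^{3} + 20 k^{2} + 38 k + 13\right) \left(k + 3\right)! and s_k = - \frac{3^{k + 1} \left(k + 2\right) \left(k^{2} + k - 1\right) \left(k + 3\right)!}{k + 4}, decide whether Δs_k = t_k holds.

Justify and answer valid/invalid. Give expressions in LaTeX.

s_(k+1) = -3**(k + 2)*(k + 3)*(k**2 + 3*k + 1)*factorial(k + 4)/(k + 5)
s_(k+1) − s_k = -3**(k + 1)*(k**2 + 7*k + 11)*(3*k**3 + 20*k**2 + 41*k + 14)*factorial(k + 3)/((k + 4)*(k + 5))
(s_(k+1) − s_k) − t_k = 6*3**k*(3*k**4 + 32*k**3 + 117*k**2 + 164*k + 53)*factorial(k + 3)/((k + 4)*(k + 5))

Invalid: residual \frac{6 \cdot 3^{k} \left(3 k^{4} + 32 k^{3} + 117 k^{2} + 164 k + 53\right) \left(k + 3\right)!}{\left(k + 4\right) \left(k + 5\right)} ≠ 0.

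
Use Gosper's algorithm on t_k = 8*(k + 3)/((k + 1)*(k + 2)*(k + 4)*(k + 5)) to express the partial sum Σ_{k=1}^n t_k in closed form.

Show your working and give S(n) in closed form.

Compute t_(k+1)/t_k: get (k + 1)*(k + 4)**2/((k + 3)**2*(k + 6)).
A = k + 1, B = k + 6, C = k**2 + 6*k + 9.
f must satisfy (k + 1)·f(k+1) − (k + 5)·f(k) = k**2 + 6*k + 9.
Degrees (1,1,2) ⇒ d ≤ 4.
Match coefficients ⇒ f(k) = k*(k + 2)*(k + 3)*(k + 5)/8.
Certificate R = B(k−1)f/C = k*(k + 2)*(k + 5)**2/(8*(k + 3)) gives s_k = k*(k + 5)/(k**2 + 5*k + 4).
Check: Δs_k = 8*(k + 3)/(k**4 + 12*k**3 + 49*k**2 + 78*k + 40). ✓
Σ_(k=1)^n t_k = s_(n+1) − s_(1) = ((n**2 + 7*n + 6)/(n**2 + 7*n + 10)) − (3/5), i.e. 2*n*(n + 7)/(5*(n**2 + 7*n + 10)).

S(n) = 2*n*(n + 7)/(5*(n**2 + 7*n + 10))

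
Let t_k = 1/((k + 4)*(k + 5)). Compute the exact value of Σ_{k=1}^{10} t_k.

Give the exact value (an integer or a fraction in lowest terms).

Σ = 2/15

Step 1: r(k) = (k + 4)/(k + 6).
Factor: A=k + 4; B=k + 6; C=1.
f must satisfy (k + 4)·f(k+1) − (k + 5)·f(k) = 1.
d = 1 from the (1,1,0) case.
A polynomial solution: f(k) = k/4.
So s_k = (B(k−1)f/C)·t_k = (k*(k + 5)/4)·t_k = k/(4*(k + 4)).
Verify: 1/(k**2 + 9*k + 20) matches t_k.
Sum = s_(11) − s_(1); s_(11) = 11/60, s_(1) = 1/20 ⇒ 2/15.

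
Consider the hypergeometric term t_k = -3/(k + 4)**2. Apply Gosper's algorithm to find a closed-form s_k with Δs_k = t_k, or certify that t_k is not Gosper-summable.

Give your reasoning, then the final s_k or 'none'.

no hypergeometric antidifference exists

r(k) = (k + 4)**2/(k + 5)**2 after simplifying.
A = k**2 + 8*k + 16, B = k**2 + 10*k + 25, C = 1.
Set up (k**2 + 8*k + 16)·f(k+1) − (k**2 + 8*k + 16)·f(k) − (1) = 0.
d = 0 from the (2,2,0) case.
Put f(k) = c0: A·f(k+1) − B(k−1)·f(k) − C = -1; need -1 = 0 — inconsistent ⇒ no f, not summable.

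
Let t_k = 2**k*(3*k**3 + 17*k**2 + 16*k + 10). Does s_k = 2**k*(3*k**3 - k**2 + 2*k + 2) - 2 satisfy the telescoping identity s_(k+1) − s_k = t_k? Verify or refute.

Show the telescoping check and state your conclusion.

s_(k+1) = 2*2**k*(2*k + 3*(k + 1)**3 - (k + 1)**2 + 4) - 2
s_(k+1) − s_k = 2**k*(3*k**3 + 17*k**2 + 16*k + 10)
(s_(k+1) − s_k) − t_k = 0

valid; difference matches t_k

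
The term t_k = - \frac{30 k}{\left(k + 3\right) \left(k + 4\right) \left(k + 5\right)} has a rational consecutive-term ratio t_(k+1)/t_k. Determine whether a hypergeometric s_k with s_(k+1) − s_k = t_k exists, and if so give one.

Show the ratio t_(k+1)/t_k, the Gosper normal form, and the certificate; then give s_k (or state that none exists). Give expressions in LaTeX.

s_k = \frac{15 k \left(1 - k\right)}{4 \left(k + 3\right) \left(k + 4\right)}

r(k) = (k + 1)*(k + 3)/(k*(k + 6)) after simplifying.
So A=k + 3 and B=k + 6, with C=k.
Solve (k + 3)·f(k+1) − (k + 5)·f(k) = k.
Bound: deg f ≤ 2.
Solve for f: f(k) = k*(k - 1)/8 (degree 2 ≤ 2).
So s_k = (B(k−1)f/C)·t_k = ((k - 1)*(k + 5)/8)·t_k = 15*k*(1 - k)/(4*(k + 3)*(k + 4)).
Check: Δs_k = -30*k/(k**3 + 12*k**2 + 47*k + 60). ✓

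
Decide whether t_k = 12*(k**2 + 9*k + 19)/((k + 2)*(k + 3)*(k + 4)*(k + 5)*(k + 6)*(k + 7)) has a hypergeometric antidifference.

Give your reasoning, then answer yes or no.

Step 1: r(k) = (k + 2)*(9*k + (k + 1)**2 + 28)/((k + 8)*(k**2 + 9*k + 19)).
A = k + 2, B = k + 8, C = k**2 + 9*k + 19.
Need (k + 2)·f(k+1) − (k + 7)·f(k) = k**2 + 9*k + 19.
deg f ≤ 5 (via 1,1,2).
A polynomial solution: f(k) = k*(k + 3)*(k + 5)*(k**2 + 12*k + 44)/144.
R(k) = B(k−1)·f(k)/C(k) = k*(k + 3)*(k + 5)*(k + 7)*(k**2 + 12*k + 44)/(144*(k**2 + 9*k + 19)); s_k = R·t_k = k*(k**2 + 12*k + 44)/(12*(k**3 + 12*k**2 + 44*k + 48)).
s_(k+1) − s_k = 12*(k**2 + 9*k + 19)/(k**6 + 27*k**5 + 295*k**4 + 1665*k**3 + 5104*k**2 + 8028*k + 5040) = t_k.

Yes. s_k = k*(k**2 + 12*k + 44)/(12*(k**3 + 12*k**2 + 44*k + 48)).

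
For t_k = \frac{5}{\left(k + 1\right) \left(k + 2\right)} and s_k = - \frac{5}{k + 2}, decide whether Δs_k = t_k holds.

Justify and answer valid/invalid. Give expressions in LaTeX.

s_(k+1) = -5/(k + 3)
s_(k+1) − s_k = 5/((k + 2)*(k + 3))
(s_(k+1) − s_k) − t_k = -10/(k**3 + 6*k**2 + 11*k + 6)

Invalid: residual - \frac{10}{k^{3} + 6 k^{2} + 11 k + 6} ≠ 0.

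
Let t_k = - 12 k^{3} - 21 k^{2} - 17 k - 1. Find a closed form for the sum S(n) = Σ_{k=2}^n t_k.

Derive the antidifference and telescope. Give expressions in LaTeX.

The ratio is (12*k**3 + 57*k**2 + 95*k + 51)/(12*k**3 + 21*k**2 + 17*k + 1).
So A=1 and B=1, with C=k**3 + 7*k**2/4 + 17*k/12 + 1/12.
Need (1)·f(k+1) − (1)·f(k) = k**3 + 7*k**2/4 + 17*k/12 + 1/12.
Degrees (0,0,3) ⇒ d ≤ 4.
Match coefficients ⇒ f(k) = k*(3*k**3 + k**2 + k - 4)/12.
Get s_k = R·t_k = k*(-3*k**3 - k**2 - k + 4) with R(k) = B(k−1)f(k)/C(k) = k*(3*k**3 + k**2 + k - 4)/(12*k**3 + 21*k**2 + 17*k + 1).
Verify: -12*k**3 - 21*k**2 - 17*k - 1 matches t_k.
Evaluate: s_(n+1) = -3*n**4 - 13*n**3 - 22*n**2 - 13*n - 1; subtract s_(2) = -52 ⇒ S(n) = -3*n**4 - 13*n**3 - 22*n**2 - 13*n + 51.

S(n) = - 3 n^{4} - 13 n^{3} - 22 n^{2} - 13 n + 51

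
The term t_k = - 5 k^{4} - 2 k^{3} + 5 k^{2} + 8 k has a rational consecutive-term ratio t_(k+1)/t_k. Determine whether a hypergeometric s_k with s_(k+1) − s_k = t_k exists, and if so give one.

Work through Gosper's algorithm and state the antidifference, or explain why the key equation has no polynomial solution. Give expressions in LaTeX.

s_k = k \left(- k^{4} + 2 k^{3} + k^{2} + k - 3\right)

The ratio is (5*k**4 + 22*k**3 + 31*k**2 + 8*k - 6)/(k*(5*k**3 + 2*k**2 - 5*k - 8)).
Normal form (A,B,C) = (1, 1, k**4 + 2*k**3/5 - k**2 - 8*k/5).
Key eq: (1)·f(k+1) = (1)·f(k) + (k**4 + 2*k**3/5 - k**2 - 8*k/5).
d = 5 from the (0,0,4) case.
Match coefficients ⇒ f(k) = k*(k - 1)*(k**3 - k**2 - 2*k - 3)/5.
Certificate R = B(k−1)f/C = (k - 1)*(k**3 - k**2 - 2*k - 3)/(5*k**3 + 2*k**2 - 5*k - 8) gives s_k = k*(-k**4 + 2*k**3 + k**2 + k - 3).
s_(k+1) − s_k = k*(-5*k**3 - 2*k**2 + 5*k + 8) = t_k.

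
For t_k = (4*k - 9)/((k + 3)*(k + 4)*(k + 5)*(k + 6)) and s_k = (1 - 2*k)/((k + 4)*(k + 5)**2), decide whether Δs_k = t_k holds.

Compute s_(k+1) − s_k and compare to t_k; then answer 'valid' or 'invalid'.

s_(k+1) = (-2*k - 1)/((k + 5)*(k + 6)**2)
s_(k+1) − s_k = (4*k**2 + 11*k - 56)/(k**5 + 26*k**4 + 269*k**3 + 1384*k**2 + 3540*k + 3600)
(s_(k+1) − s_k) − t_k = 2*(-6*k**2 - 22*k + 51)/(k**6 + 29*k**5 + 347*k**4 + 2191*k**3 + 7692*k**2 + 14220*k + 10800)

Invalid: residual 2*(-6*k**2 - 22*k + 51)/(k**6 + 29*k**5 + 347*k**4 + 2191*k**3 + 7692*k**2 + 14220*k + 10800) ≠ 0.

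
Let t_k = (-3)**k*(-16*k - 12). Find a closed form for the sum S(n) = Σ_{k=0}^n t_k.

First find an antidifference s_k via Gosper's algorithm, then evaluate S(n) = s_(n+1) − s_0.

S(n) = (-3)**(n + 1)*(4*n + 4)

r(k) = 3*(-4*k - 7)/(4*k + 3) after simplifying.
Normal form (A,B,C) = (-3, 1, k + 3/4).
f must satisfy (-3)·f(k+1) − (1)·f(k) = k + 3/4.
deg f ≤ 1 (via 0,0,1).
Solving with deg f ≤ 1: f(k) = -k/4.
So s_k = (B(k−1)f/C)·t_k = (-k/(4*k + 3))·t_k = 4*(-3)**k*k.
s_(k+1) − s_k = (-3)**k*(-16*k - 12) = t_k.
Telescope: S(n) = s_(n+1) − s_(0) = (-3)**(n + 1)*(4*n + 4) − (0) = (-3)**(n + 1)*(4*n + 4).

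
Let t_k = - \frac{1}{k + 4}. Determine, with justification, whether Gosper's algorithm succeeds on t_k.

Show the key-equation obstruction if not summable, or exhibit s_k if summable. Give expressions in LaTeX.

No — key equation has no polynomial f.

Step 1: r(k) = (k + 4)/(k + 5).
Factor: A=k + 4; B=k + 5; C=1.
Set up (k + 4)·f(k+1) − (k + 4)·f(k) − (1) = 0.
Degrees (1,1,0) ⇒ d ≤ 0.
Put f(k) = c0: A·f(k+1) − B(k−1)·f(k) − C = -1; need -1 = 0 — inconsistent ⇒ no f, not summable.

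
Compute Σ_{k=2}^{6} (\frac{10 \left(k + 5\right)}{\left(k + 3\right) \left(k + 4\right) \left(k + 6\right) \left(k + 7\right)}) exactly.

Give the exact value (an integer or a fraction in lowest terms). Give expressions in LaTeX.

Σ = 9/104

Compute t_(k+1)/t_k: get (k + 3)*(k + 6)**2/((k + 5)**2*(k + 8)).
Take A(k)=k + 3, B(k)=k + 8, C(k)=k**2 + 10*k + 25.
f must satisfy (k + 3)·f(k+1) − (k + 7)·f(k) = k**2 + 10*k + 25.
From deg A=1, deg B=1, deg C=2: d=4.
A polynomial solution: f(k) = k*(k + 4)*(k + 5)*(k + 9)/36.
So s_k = (B(k−1)f/C)·t_k = (k*(k + 4)*(k + 7)*(k + 9)/(36*(k + 5)))·t_k = 5*k*(k + 9)/(18*(k**2 + 9*k + 18)).
s_(k+1) − s_k = 10*(k + 5)/(k**4 + 20*k**3 + 145*k**2 + 450*k + 504) = t_k.
Σ_(k=2)^(6) t_k = s_(7) − s_(2) = 28/117 − (11/72) = 9/104.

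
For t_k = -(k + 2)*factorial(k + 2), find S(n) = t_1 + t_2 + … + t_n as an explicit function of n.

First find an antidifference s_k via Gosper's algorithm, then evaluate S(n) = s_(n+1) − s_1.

Compute t_(k+1)/t_k: get (k + 3)**2/(k + 2).
Take A(k)=k + 3, B(k)=1, C(k)=k + 2.
Need (k + 3)·f(k+1) − (1)·f(k) = k + 2.
Bound: deg f ≤ 0.
Coefficient equations give f(k) = 1.
Then R = B(k−1)f/C = 1/(k + 2), so s_k = R(k)·t_k = -factorial(k + 2).
s_(k+1) − s_k = -(k + 2)*factorial(k + 2) = t_k.
s_(n+1) = -factorial(n + 3) and s_(1) = -6, so S(n) = 6 - factorial(n + 3).

S(n) = 6 - factorial(n + 3)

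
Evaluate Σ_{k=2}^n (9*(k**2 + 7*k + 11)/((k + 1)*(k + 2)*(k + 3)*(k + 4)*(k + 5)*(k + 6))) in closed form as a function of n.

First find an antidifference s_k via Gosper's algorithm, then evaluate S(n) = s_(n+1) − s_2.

Step 1: r(k) = (k + 1)*(7*k + (k + 1)**2 + 18)/((k + 7)*(k**2 + 7*k + 11)).
Normal form (A,B,C) = (k + 1, k + 7, k**2 + 7*k + 11).
f must satisfy (k + 1)·f(k+1) − (k + 6)·f(k) = k**2 + 7*k + 11.
Degrees (1,1,2) ⇒ d ≤ 5.
Solving with deg f ≤ 5: f(k) = k*(k + 2)*(k + 4)*(k**2 + 9*k + 23)/45.
R(k) = B(k−1)·f(k)/C(k) = k*(k + 2)*(k + 4)*(k + 6)*(k**2 + 9*k + 23)/(45*(k**2 + 7*k + 11)); s_k = R·t_k = k*(k**2 + 9*k + 23)/(5*(k**3 + 9*k**2 + 23*k + 15)).
Verify: 9*(k**2 + 7*k + 11)/(k**6 + 21*k**5 + 175*k**4 + 735*k**3 + 1624*k**2 + 1764*k + 720) matches t_k.
s_(n+1) = (n**3 + 12*n**2 + 44*n + 33)/(5*(n**3 + 12*n**2 + 44*n + 48)) and s_(2) = 6/35, so S(n) = (n**3 + 12*n**2 + 44*n - 57)/(35*(n**3 + 12*n**2 + 44*n + 48)).

S(n) = (n**3 + 12*n**2 + 44*n - 57)/(35*(n**3 + 12*n**2 + 44*n + 48))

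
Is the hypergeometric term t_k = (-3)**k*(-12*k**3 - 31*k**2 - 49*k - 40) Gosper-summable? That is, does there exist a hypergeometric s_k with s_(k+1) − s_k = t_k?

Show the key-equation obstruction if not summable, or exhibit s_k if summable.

Yes. s_k = (-3)**k*(3*k**3 + k**2 + 4*k + 4).

Compute t_(k+1)/t_k: get 3*(-12*k**3 - 67*k**2 - 147*k - 132)/(12*k**3 + 31*k**2 + 49*k + 40).
A = -3, B = 1, C = k**3 + 31*k**2/12 + 49*k/12 + 10/3.
Set up (-3)·f(k+1) − (1)·f(k) − (k**3 + 31*k**2/12 + 49*k/12 + 10/3) = 0.
deg f ≤ 3 (via 0,0,3).
Coefficient equations give f(k) = -(3*k**3 + k**2 + 4*k + 4)/12.
R(k) = B(k−1)·f(k)/C(k) = -(3*k**3 + k**2 + 4*k + 4)/(12*k**3 + 31*k**2 + 49*k + 40); s_k = R·t_k = (-3)**k*(3*k**3 + k**2 + 4*k + 4).
Verify: (-3)**k*(-12*k**3 - 31*k**2 - 49*k - 40) matches t_k.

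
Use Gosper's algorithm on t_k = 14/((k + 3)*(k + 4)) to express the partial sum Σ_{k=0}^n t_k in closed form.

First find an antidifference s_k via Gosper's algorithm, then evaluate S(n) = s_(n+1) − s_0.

Step 1: r(k) = (k + 3)/(k + 5).
So A=k + 3 and B=k + 5, with C=1.
Need (k + 3)·f(k+1) − (k + 4)·f(k) = 1.
Bound: deg f ≤ 1.
Match coefficients ⇒ f(k) = k/3.
So s_k = (B(k−1)f/C)·t_k = (k*(k + 4)/3)·t_k = 14*k/(3*(k + 3)).
Check: Δs_k = 14/(k**2 + 7*k + 12). ✓
Telescope: S(n) = s_(n+1) − s_(0) = 14*(n + 1)/(3*(n + 4)) − (0) = 14*(n + 1)/(3*(n + 4)).

S(n) = 14*(n + 1)/(3*(n + 4))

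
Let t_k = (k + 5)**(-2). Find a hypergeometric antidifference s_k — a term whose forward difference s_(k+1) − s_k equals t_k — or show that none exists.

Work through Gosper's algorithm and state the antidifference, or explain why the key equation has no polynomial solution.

none (Gosper's algorithm certifies no s_k)

t_(k+1)/t_k = (k + 5)**2/(k + 6)**2.
Gosper form: A/B · C(k+1)/C(k) with A=k**2 + 10*k + 25, B=k**2 + 12*k + 36, C=1.
Key eq: (k**2 + 10*k + 25)·f(k+1) = (k**2 + 10*k + 25)·f(k) + (1).
d = 0 from the (2,2,0) case.
f = c0 ⇒ A·f(k+1) − B(k−1)·f(k) − C = -1. The system {-1 = 0} is inconsistent; no antidifference.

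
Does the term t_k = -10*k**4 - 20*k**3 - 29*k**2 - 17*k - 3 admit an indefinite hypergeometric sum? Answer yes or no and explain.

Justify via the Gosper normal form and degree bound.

The ratio is (10*k**4 + 60*k**3 + 149*k**2 + 175*k + 79)/(10*k**4 + 20*k**3 + 29*k**2 + 17*k + 3).
A = 1, B = 1, C = k**4 + 2*k**3 + 29*k**2/10 + 17*k/10 + 3/10.
f must satisfy (1)·f(k+1) − (1)·f(k) = k**4 + 2*k**3 + 29*k**2/10 + 17*k/10 + 3/10.
deg f ≤ 5 (via 0,0,4).
Solve for f: f(k) = k*(2*k**4 + 3*k**2 - k - 1)/10 (degree 5 ≤ 5).
So s_k = (B(k−1)f/C)·t_k = (k*(2*k**4 + 3*k**2 - k - 1)/(10*k**4 + 20*k**3 + 29*k**2 + 17*k + 3))·t_k = k*(-2*k**4 - 3*k**2 + k + 1).
Verify: -10*k**4 - 20*k**3 - 29*k**2 - 17*k - 3 matches t_k.

Yes. s_k = k*(-2*k**4 - 3*k**2 + k + 1).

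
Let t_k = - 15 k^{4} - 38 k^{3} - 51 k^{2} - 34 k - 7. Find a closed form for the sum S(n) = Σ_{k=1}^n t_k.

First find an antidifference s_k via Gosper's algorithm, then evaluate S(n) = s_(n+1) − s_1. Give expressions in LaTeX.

Ratio r(k) = (15*k**4 + 98*k**3 + 255*k**2 + 310*k + 145)/(15*k**4 + 38*k**3 + 51*k**2 + 34*k + 7).
Take A(k)=1, B(k)=1, C(k)=k**4 + 38*k**3/15 + 17*k**2/5 + 34*k/15 + 7/15.
f must satisfy (1)·f(k+1) − (1)·f(k) = k**4 + 38*k**3/15 + 17*k**2/5 + 34*k/15 + 7/15.
d = 5 from the (0,0,4) case.
Solving with deg f ≤ 5: f(k) = k*(3*k**4 + 2*k**3 + 3*k**2 + k - 2)/15.
So s_k = (B(k−1)f/C)·t_k = (k*(3*k**4 + 2*k**3 + 3*k**2 + k - 2)/(15*k**4 + 38*k**3 + 51*k**2 + 34*k + 7))·t_k = k*(-3*k**4 - 2*k**3 - 3*k**2 - k + 2).
Check: Δs_k = -15*k**4 - 38*k**3 - 51*k**2 - 34*k - 7. ✓
Evaluate: s_(n+1) = -3*n**5 - 17*n**4 - 41*n**3 - 52*n**2 - 32*n - 7; subtract s_(1) = -7 ⇒ S(n) = n*(-3*n**4 - 17*n**3 - 41*n**2 - 52*n - 32).

S(n) = n \left(- 3 n^{4} - 17 n^{3} - 41 n^{2} - 52 n - 32\right)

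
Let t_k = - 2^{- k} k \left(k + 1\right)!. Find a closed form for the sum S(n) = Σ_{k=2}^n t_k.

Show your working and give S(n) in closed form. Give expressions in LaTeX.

The ratio is (k + 1)*(k + 2)/(2*k).
A = k/2 + 1, B = 1, C = k.
f must satisfy (k/2 + 1)·f(k+1) − (1)·f(k) = k.
Degrees (1,0,1) ⇒ d ≤ 0.
A polynomial solution: f(k) = 2.
Get s_k = R·t_k = -2**(1 - k)*factorial(k + 1) with R(k) = B(k−1)f(k)/C(k) = 2/k.
s_(k+1) − s_k = -k*factorial(k + 1)/2**k = t_k.
Σ_(k=2)^n t_k = s_(n+1) − s_(2) = (-factorial(n + 2)/2**n) − (-3), i.e. 3 - factorial(n + 2)/2**n.

S(n) = 3 - 2^{- n} \left(n + 2\right)!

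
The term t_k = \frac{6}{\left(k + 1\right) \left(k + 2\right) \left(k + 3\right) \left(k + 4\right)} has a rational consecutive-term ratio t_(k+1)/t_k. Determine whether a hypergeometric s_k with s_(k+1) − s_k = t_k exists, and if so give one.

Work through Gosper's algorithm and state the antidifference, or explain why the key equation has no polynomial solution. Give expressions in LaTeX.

Ratio r(k) = (k + 1)/(k + 5).
Normal form (A,B,C) = (k + 1, k + 5, 1).
f must satisfy (k + 1)·f(k+1) − (k + 4)·f(k) = 1.
From deg A=1, deg B=1, deg C=0: d=3.
Solve for f: f(k) = k*(k**2 + 6*k + 11)/18 (degree 3 ≤ 3).
So s_k = (B(k−1)f/C)·t_k = (k*(k + 4)*(k**2 + 6*k + 11)/18)·t_k = k*(k**2 + 6*k + 11)/(3*(k + 1)*(k + 2)*(k + 3)).
Δs = 6/(k**4 + 10*k**3 + 35*k**2 + 50*k + 24), as required.

s_k = \frac{k \left(k^{2} + 6 k + 11\right)}{3 \left(k + 1\right) \left(k + 2\right) \left(k + 3\right)}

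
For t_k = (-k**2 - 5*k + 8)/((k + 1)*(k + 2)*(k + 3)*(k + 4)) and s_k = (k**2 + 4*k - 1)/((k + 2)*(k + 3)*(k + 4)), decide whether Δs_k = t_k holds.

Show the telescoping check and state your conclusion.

Invalid: residual 3*(2*k**2 + 9*k - 9)/(k**5 + 15*k**4 + 85*k**3 + 225*k**2 + 274*k + 120) ≠ 0.

s_(k+1) = (4*k + (k + 1)**2 + 3)/((k + 3)*(k + 4)*(k + 5))
s_(k+1) − s_k = (-k**2 - 3*k + 13)/(k**4 + 14*k**3 + 71*k**2 + 154*k + 120)
(s_(k+1) − s_k) − t_k = 3*(2*k**2 + 9*k - 9)/(k**5 + 15*k**4 + 85*k**3 + 225*k**2 + 274*k + 120)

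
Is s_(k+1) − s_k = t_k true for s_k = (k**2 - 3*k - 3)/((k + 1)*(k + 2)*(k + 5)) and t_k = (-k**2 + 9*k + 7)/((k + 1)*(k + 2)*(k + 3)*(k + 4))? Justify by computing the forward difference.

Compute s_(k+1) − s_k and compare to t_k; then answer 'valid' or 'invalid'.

Invalid: residual 2*(2*k**3 - 3*k**2 - 67*k - 47)/(k**6 + 21*k**5 + 175*k**4 + 735*k**3 + 1624*k**2 + 1764*k + 720) ≠ 0.

s_(k+1) = (-3*k + (k + 1)**2 - 6)/((k + 2)*(k + 3)*(k + 6))
s_(k+1) − s_k = (-k**3 + 6*k**2 + 46*k + 29)/(k**5 + 17*k**4 + 107*k**3 + 307*k**2 + 396*k + 180)
(s_(k+1) − s_k) − t_k = 2*(2*k**3 - 3*k**2 - 67*k - 47)/(k**6 + 21*k**5 + 175*k**4 + 735*k**3 + 1624*k**2 + 1764*k + 720)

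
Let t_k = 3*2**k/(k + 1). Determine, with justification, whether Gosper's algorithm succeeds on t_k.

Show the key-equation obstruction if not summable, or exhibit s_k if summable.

No — negative degree bound, so no certificate f.

t_(k+1)/t_k = 2*(k + 1)/(k + 2).
Normal form (A,B,C) = (2*k + 2, k + 2, 1).
f must satisfy (2*k + 2)·f(k+1) − (k + 1)·f(k) = 1.
d = -1 from the (1,1,0) case.
Bound -1 < 0, so the key equation has no polynomial solution.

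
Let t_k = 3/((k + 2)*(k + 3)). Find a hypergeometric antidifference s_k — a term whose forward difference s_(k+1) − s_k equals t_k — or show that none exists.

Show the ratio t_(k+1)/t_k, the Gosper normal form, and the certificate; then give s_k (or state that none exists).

s_k = 3*k/(2*(k + 2))

r(k) = (k + 2)/(k + 4) after simplifying.
So A=k + 2 and B=k + 4, with C=1.
Key eq: (k + 2)·f(k+1) = (k + 3)·f(k) + (1).
Bound: deg f ≤ 1.
A polynomial solution: f(k) = k/2.
So s_k = (B(k−1)f/C)·t_k = (k*(k + 3)/2)·t_k = 3*k/(2*(k + 2)).
Verify: 3/(k**2 + 5*k + 6) matches t_k.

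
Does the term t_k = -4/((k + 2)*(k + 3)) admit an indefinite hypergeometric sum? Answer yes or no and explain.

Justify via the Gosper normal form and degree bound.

Yes. s_k = -2*k/(k + 2).

r(k) = (k + 2)/(k + 4) after simplifying.
Gosper form: A/B · C(k+1)/C(k) with A=k + 2, B=k + 4, C=1.
Key eq: (k + 2)·f(k+1) = (k + 3)·f(k) + (1).
deg f ≤ 1 (via 1,1,0).
A polynomial solution: f(k) = k/2.
R(k) = B(k−1)·f(k)/C(k) = k*(k + 3)/2; s_k = R·t_k = -2*k/(k + 2).
Δs = -4/(k**2 + 5*k + 6), as required.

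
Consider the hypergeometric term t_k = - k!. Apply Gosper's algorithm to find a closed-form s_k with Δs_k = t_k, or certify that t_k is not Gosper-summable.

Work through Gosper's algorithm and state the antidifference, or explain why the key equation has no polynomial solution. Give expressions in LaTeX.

no hypergeometric antidifference exists

r(k) = k + 1 after simplifying.
So A=k + 1 and B=1, with C=1.
Need (k + 1)·f(k+1) − (1)·f(k) = 1.
From deg A=1, deg B=0, deg C=0: d=-1.
Bound -1 < 0, so the key equation has no polynomial solution.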